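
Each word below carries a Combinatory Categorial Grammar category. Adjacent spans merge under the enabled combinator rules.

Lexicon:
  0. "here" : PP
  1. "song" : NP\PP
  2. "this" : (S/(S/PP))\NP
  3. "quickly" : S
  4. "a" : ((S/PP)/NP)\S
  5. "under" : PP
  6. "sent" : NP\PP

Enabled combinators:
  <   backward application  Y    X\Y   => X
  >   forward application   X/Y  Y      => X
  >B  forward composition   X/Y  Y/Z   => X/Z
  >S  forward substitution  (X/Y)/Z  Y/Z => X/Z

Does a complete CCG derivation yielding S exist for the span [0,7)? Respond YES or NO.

[0,7] S   >
  [0,3] S/(S/PP)   <
    [0,2] NP   <
      [0,1] "here" : PP
      [1,2] "song" : NP\PP
    [2,3] "this" : (S/(S/PP))\NP
  [3,7] S/PP   >
    [3,5] (S/PP)/NP   <
      [3,4] "quickly" : S
      [4,5] "a" : ((S/PP)/NP)\S
    [5,7] NP   <
      [5,6] "under" : PP
      [6,7] "sent" : NP\PP

YES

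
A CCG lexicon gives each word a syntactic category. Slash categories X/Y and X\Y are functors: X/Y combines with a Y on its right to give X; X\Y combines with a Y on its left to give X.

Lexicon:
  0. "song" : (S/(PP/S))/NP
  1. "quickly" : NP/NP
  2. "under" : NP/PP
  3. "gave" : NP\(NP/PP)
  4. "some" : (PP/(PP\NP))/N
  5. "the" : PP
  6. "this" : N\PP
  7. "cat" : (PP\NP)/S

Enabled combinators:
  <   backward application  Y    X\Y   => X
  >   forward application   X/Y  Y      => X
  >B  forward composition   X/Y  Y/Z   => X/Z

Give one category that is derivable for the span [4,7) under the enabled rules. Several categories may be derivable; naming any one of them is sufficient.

[0,8] S   >
  [0,4] S/(PP/S)   >
    [0,1] "song" : (S/(PP/S))/NP
    [1,4] NP   <
      [1,3] NP/PP   >B
        [1,2] "quickly" : NP/NP
        [2,3] "under" : NP/PP
      [3,4] "gave" : NP\(NP/PP)
  [4,8] PP/S   >B
    [4,7] PP/(PP\NP)   >
      [4,5] "some" : (PP/(PP\NP))/N
      [5,7] N   <
        [5,6] "the" : PP
        [6,7] "this" : N\PP
    [7,8] "cat" : (PP\NP)/S

PP/(PP\NP)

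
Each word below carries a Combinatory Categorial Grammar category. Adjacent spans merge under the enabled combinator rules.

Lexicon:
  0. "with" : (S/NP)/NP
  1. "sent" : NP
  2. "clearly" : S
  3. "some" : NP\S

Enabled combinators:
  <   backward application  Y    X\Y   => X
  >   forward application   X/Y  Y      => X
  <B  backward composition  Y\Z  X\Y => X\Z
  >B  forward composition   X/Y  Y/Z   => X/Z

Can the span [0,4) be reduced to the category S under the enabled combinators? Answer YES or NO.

[0,4] S   >
  [0,2] S/NP   >
    [0,1] "with" : (S/NP)/NP
    [1,2] "sent" : NP
  [2,4] NP   <
    [2,3] "clearly" : S
    [3,4] "some" : NP\S

YES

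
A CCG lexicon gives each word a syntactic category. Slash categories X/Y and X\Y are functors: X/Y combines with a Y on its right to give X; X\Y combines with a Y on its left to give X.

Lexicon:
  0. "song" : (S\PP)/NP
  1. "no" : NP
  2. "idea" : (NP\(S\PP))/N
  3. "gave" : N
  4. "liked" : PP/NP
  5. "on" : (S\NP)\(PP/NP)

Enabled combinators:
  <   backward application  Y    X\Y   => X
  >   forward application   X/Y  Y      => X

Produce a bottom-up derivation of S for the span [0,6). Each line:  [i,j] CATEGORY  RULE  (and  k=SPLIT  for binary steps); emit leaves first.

[0,1] (S\PP)/NP  lex  "song"
[1,2] NP  lex  "no"
[0,2] S\PP  >  k=1
[2,3] (NP\(S\PP))/N  lex  "idea"
[3,4] N  lex  "gave"
[2,4] NP\(S\PP)  >  k=3
[0,4] NP  <  k=2
[4,5] PP/NP  lex  "liked"
[5,6] (S\NP)\(PP/NP)  lex  "on"
[4,6] S\NP  <  k=5
[0,6] S  <  k=4

[0,6] S   <
  [0,4] NP   <
    [0,2] S\PP   >
      [0,1] "song" : (S\PP)/NP
      [1,2] "no" : NP
    [2,4] NP\(S\PP)   >
      [2,3] "idea" : (NP\(S\PP))/N
      [3,4] "gave" : N
  [4,6] S\NP   <
    [4,5] "liked" : PP/NP
    [5,6] "on" : (S\NP)\(PP/NP)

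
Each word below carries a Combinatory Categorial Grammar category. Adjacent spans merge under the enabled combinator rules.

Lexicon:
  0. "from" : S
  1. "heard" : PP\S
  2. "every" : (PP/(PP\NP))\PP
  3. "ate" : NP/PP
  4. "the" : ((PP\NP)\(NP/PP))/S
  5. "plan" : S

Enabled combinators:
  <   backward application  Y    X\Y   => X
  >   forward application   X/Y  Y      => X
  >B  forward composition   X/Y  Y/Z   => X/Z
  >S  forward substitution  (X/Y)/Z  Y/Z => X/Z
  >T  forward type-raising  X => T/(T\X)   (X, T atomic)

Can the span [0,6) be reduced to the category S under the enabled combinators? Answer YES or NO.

NO

S PP\S (PP/(PP\NP))\PP NP/PP ((PP\NP)\(NP/PP))/S S
CKY chart[0,6] = {N/(N\PP), NP/(NP\PP), PP, PP/(PP\PP), S/(S\PP)}; S ∉ chart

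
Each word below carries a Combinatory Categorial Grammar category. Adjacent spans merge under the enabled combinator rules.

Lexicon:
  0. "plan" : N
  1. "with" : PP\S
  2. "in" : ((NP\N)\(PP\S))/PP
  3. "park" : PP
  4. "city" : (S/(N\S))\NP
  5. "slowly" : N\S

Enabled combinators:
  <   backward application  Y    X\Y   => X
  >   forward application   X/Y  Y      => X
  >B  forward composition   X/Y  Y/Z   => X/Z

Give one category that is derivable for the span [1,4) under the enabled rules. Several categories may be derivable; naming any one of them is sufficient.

NP\N

[0,6] S   >
  [0,5] S/(N\S)   <
    [0,4] NP   <
      [0,1] "plan" : N
      [1,4] NP\N   <
        [1,2] "with" : PP\S
        [2,4] (NP\N)\(PP\S)   >
          [2,3] "in" : ((NP\N)\(PP\S))/PP
          [3,4] "park" : PP
    [4,5] "city" : (S/(N\S))\NP
  [5,6] "slowly" : N\S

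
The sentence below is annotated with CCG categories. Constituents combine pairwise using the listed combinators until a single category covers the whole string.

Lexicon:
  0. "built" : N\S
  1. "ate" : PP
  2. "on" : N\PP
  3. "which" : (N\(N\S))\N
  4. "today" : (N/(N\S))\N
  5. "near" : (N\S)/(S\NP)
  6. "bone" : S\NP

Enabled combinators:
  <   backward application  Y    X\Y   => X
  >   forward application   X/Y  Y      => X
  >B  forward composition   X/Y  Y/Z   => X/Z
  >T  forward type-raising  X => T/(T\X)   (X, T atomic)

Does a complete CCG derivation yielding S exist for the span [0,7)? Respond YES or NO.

NO

N\S PP N\PP (N\(N\S))\N (N/(N\S))\N (N\S)/(S\NP) S\NP
CKY chart[0,7] = {N, N/(N\N), NP/(NP\N), PP/(PP\N), S/(S\N)}; S ∉ chart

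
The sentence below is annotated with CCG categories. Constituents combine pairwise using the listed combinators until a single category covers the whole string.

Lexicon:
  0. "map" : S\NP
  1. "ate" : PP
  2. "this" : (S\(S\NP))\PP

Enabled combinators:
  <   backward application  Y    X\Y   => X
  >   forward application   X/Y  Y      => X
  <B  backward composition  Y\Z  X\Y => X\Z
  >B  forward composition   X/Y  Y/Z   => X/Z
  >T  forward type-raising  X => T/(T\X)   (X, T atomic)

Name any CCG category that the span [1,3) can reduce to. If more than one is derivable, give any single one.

S\(S\NP)

[0,3] S   <
  [0,1] "map" : S\NP
  [1,3] S\(S\NP)   <
    [1,2] "ate" : PP
    [2,3] "this" : (S\(S\NP))\PP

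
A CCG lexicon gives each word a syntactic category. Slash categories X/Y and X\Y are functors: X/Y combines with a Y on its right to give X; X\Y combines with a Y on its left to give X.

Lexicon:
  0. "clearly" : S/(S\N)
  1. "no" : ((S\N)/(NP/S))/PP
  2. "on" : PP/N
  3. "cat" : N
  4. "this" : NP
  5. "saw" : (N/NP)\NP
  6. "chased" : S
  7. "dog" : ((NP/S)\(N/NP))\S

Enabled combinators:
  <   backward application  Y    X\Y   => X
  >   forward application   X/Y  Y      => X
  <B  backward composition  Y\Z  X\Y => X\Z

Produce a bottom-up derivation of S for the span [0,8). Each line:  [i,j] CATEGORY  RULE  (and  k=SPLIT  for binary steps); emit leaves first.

[0,8] S   >
  [0,1] "clearly" : S/(S\N)
  [1,8] S\N   >
    [1,4] (S\N)/(NP/S)   >
      [1,2] "no" : ((S\N)/(NP/S))/PP
      [2,4] PP   >
        [2,3] "on" : PP/N
        [3,4] "cat" : N
    [4,8] NP/S   <
      [4,6] N/NP   <
        [4,5] "this" : NP
        [5,6] "saw" : (N/NP)\NP
      [6,8] (NP/S)\(N/NP)   <
        [6,7] "chased" : S
        [7,8] "dog" : ((NP/S)\(N/NP))\S

[0,1] S/(S\N)  lex  "clearly"
[1,2] ((S\N)/(NP/S))/PP  lex  "no"
[2,3] PP/N  lex  "on"
[3,4] N  lex  "cat"
[2,4] PP  >  k=3
[1,4] (S\N)/(NP/S)  >  k=2
[4,5] NP  lex  "this"
[5,6] (N/NP)\NP  lex  "saw"
[4,6] N/NP  <  k=5
[6,7] S  lex  "chased"
[7,8] ((NP/S)\(N/NP))\S  lex  "dog"
[6,8] (NP/S)\(N/NP)  <  k=7
[4,8] NP/S  <  k=6
[1,8] S\N  >  k=4
[0,8] S  >  k=1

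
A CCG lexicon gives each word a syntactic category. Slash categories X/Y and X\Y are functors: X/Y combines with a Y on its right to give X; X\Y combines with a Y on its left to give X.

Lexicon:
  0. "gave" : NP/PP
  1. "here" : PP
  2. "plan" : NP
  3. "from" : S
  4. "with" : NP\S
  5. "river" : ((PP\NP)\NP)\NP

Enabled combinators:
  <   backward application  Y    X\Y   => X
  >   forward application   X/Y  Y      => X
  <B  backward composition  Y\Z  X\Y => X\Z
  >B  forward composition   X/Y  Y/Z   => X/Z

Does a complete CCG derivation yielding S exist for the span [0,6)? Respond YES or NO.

NP/PP PP NP S NP\S ((PP\NP)\NP)\NP
CKY chart[0,6] = {PP}; S ∉ chart

NO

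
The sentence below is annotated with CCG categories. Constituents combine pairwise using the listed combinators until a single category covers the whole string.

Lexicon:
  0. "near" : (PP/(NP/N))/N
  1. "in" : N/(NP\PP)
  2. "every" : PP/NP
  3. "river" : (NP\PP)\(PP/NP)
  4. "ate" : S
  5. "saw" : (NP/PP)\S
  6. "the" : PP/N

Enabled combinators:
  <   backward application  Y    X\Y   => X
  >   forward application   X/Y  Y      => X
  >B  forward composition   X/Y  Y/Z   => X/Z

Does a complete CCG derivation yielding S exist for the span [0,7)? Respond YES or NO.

NO

(PP/(NP/N))/N N/(NP\PP) PP/NP (NP\PP)\(PP/NP) S (NP/PP)\S PP/N
CKY chart[0,7] = {PP}; S ∉ chart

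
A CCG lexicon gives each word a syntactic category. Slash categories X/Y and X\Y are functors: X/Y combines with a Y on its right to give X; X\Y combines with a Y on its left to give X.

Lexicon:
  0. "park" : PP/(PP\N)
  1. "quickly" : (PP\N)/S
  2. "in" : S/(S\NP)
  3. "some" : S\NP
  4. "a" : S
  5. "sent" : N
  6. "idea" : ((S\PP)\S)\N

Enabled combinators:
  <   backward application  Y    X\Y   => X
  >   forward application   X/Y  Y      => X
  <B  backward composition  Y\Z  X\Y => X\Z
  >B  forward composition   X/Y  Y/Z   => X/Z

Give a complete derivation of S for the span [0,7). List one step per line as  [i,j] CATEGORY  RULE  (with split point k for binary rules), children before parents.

[0,1] PP/(PP\N)  lex  "park"
[1,2] (PP\N)/S  lex  "quickly"
[2,3] S/(S\NP)  lex  "in"
[3,4] S\NP  lex  "some"
[2,4] S  >  k=3
[1,4] PP\N  >  k=2
[0,4] PP  >  k=1
[4,5] S  lex  "a"
[5,6] N  lex  "sent"
[6,7] ((S\PP)\S)\N  lex  "idea"
[5,7] (S\PP)\S  <  k=6
[4,7] S\PP  <  k=5
[0,7] S  <  k=4

[0,7] S   <
  [0,4] PP   >
    [0,1] "park" : PP/(PP\N)
    [1,4] PP\N   >
      [1,2] "quickly" : (PP\N)/S
      [2,4] S   >
        [2,3] "in" : S/(S\NP)
        [3,4] "some" : S\NP
  [4,7] S\PP   <
    [4,5] "a" : S
    [5,7] (S\PP)\S   <
      [5,6] "sent" : N
      [6,7] "idea" : ((S\PP)\S)\N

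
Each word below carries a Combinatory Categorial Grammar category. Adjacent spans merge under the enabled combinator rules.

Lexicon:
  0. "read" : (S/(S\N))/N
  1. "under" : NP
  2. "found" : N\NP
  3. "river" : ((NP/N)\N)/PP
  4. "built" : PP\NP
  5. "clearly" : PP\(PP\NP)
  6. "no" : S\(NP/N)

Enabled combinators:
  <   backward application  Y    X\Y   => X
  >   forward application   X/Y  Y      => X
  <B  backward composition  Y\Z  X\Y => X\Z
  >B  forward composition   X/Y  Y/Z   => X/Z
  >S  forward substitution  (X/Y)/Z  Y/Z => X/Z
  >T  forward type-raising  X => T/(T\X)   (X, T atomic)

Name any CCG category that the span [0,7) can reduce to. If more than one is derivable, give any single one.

[0,7] S   >
  [0,3] S/(S\N)   >
    [0,1] "read" : (S/(S\N))/N
    [1,3] N   >
      [1,2] N/(N\NP)   >T
        [1,2] "under" : NP
      [2,3] "found" : N\NP
  [3,7] S\N   <B
    [3,6] (NP/N)\N   >
      [3,4] "river" : ((NP/N)\N)/PP
      [4,6] PP   <
        [4,5] "built" : PP\NP
        [5,6] "clearly" : PP\(PP\NP)
    [6,7] "no" : S\(NP/N)

S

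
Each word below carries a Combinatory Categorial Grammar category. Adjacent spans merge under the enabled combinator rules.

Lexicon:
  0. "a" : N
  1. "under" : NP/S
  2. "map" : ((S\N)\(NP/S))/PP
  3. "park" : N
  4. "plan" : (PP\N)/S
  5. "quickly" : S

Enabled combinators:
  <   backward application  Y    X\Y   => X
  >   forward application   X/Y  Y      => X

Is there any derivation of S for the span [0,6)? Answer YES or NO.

YES

[0,6] S   <
  [0,1] "a" : N
  [1,6] S\N   <
    [1,2] "under" : NP/S
    [2,6] (S\N)\(NP/S)   >
      [2,3] "map" : ((S\N)\(NP/S))/PP
      [3,6] PP   <
        [3,4] "park" : N
        [4,6] PP\N   >
          [4,5] "plan" : (PP\N)/S
          [5,6] "quickly" : S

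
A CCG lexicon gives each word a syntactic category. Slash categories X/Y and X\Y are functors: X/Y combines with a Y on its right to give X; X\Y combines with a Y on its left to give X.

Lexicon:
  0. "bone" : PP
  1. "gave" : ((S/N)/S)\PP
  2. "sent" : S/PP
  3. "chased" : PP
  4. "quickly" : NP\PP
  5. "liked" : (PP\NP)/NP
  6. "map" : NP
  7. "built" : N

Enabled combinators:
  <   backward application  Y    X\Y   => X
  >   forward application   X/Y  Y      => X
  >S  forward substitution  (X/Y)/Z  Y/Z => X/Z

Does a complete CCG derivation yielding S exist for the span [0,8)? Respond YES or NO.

YES

[0,8] S   >
  [0,7] S/N   >
    [0,2] (S/N)/S   <
      [0,1] "bone" : PP
      [1,2] "gave" : ((S/N)/S)\PP
    [2,7] S   >
      [2,3] "sent" : S/PP
      [3,7] PP   <
        [3,5] NP   <
          [3,4] "chased" : PP
          [4,5] "quickly" : NP\PP
        [5,7] PP\NP   >
          [5,6] "liked" : (PP\NP)/NP
          [6,7] "map" : NP
  [7,8] "built" : N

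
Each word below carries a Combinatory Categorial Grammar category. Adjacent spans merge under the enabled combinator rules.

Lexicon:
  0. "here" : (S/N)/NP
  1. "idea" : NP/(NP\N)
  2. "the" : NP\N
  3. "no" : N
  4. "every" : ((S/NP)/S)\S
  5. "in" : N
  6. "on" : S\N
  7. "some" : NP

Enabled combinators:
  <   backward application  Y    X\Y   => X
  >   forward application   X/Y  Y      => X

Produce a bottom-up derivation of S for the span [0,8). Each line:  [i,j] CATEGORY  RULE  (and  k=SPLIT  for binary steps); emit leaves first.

[0,8] S   >
  [0,7] S/NP   >
    [0,5] (S/NP)/S   <
      [0,4] S   >
        [0,3] S/N   >
          [0,1] "here" : (S/N)/NP
          [1,3] NP   >
            [1,2] "idea" : NP/(NP\N)
            [2,3] "the" : NP\N
        [3,4] "no" : N
      [4,5] "every" : ((S/NP)/S)\S
    [5,7] S   <
      [5,6] "in" : N
      [6,7] "on" : S\N
  [7,8] "some" : NP

[0,1] (S/N)/NP  lex  "here"
[1,2] NP/(NP\N)  lex  "idea"
[2,3] NP\N  lex  "the"
[1,3] NP  >  k=2
[0,3] S/N  >  k=1
[3,4] N  lex  "no"
[0,4] S  >  k=3
[4,5] ((S/NP)/S)\S  lex  "every"
[0,5] (S/NP)/S  <  k=4
[5,6] N  lex  "in"
[6,7] S\N  lex  "on"
[5,7] S  <  k=6
[0,7] S/NP  >  k=5
[7,8] NP  lex  "some"
[0,8] S  >  k=7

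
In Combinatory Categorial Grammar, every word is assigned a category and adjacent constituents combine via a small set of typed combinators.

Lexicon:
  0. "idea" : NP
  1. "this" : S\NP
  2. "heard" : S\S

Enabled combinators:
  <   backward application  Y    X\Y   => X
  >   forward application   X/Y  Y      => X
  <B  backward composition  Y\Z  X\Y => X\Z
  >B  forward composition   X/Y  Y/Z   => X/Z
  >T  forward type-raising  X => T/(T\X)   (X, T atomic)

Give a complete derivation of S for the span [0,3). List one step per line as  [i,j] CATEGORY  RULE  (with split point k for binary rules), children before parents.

[0,1] NP  lex  "idea"
[1,2] S\NP  lex  "this"
[2,3] S\S  lex  "heard"
[1,3] S\NP  <B  k=2
[0,3] S  <  k=1

[0,3] S   <
  [0,1] "idea" : NP
  [1,3] S\NP   <B
    [1,2] "this" : S\NP
    [2,3] "heard" : S\S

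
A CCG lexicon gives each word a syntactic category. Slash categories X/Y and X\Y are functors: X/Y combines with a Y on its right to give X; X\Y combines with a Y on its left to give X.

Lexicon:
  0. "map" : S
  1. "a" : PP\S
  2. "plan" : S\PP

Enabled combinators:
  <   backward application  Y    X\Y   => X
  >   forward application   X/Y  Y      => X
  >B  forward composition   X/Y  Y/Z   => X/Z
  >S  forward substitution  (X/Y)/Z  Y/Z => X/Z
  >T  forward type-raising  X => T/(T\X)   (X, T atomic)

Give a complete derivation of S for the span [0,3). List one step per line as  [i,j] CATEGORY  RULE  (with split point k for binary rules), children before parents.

[0,1] S  lex  "map"
[0,1] PP/(PP\S)  >T
[1,2] PP\S  lex  "a"
[0,2] PP  >  k=1
[2,3] S\PP  lex  "plan"
[0,3] S  <  k=2

[0,3] S   <
  [0,2] PP   >
    [0,1] PP/(PP\S)   >T
      [0,1] "map" : S
    [1,2] "a" : PP\S
  [2,3] "plan" : S\PP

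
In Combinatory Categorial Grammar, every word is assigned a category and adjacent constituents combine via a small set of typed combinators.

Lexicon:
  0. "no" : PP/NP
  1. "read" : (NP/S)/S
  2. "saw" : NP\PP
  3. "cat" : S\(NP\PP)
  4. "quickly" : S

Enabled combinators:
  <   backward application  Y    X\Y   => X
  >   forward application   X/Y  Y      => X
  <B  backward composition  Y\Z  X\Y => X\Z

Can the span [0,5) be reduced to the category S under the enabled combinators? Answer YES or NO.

PP/NP (NP/S)/S NP\PP S\(NP\PP) S
CKY chart[0,5] = {PP}; S ∉ chart

NO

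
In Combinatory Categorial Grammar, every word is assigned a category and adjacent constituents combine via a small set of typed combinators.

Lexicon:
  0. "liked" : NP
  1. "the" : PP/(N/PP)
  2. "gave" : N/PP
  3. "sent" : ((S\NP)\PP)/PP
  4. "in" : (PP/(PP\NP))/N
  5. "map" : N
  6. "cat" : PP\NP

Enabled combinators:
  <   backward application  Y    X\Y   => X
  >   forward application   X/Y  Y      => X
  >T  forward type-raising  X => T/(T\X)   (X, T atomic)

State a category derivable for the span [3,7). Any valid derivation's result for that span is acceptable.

[0,7] S   >
  [0,1] S/(S\NP)   >T
    [0,1] "liked" : NP
  [1,7] S\NP   <
    [1,3] PP   >
      [1,2] "the" : PP/(N/PP)
      [2,3] "gave" : N/PP
    [3,7] (S\NP)\PP   >
      [3,4] "sent" : ((S\NP)\PP)/PP
      [4,7] PP   >
        [4,6] PP/(PP\NP)   >
          [4,5] "in" : (PP/(PP\NP))/N
          [5,6] "map" : N
        [6,7] "cat" : PP\NP

(S\NP)\PP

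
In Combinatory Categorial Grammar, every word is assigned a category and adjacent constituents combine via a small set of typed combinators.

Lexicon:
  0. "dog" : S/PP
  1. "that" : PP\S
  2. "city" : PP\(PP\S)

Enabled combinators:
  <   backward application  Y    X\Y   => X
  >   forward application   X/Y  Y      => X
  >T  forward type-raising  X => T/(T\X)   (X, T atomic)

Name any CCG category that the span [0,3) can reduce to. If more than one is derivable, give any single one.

S

[0,3] S   >
  [0,1] "dog" : S/PP
  [1,3] PP   <
    [1,2] "that" : PP\S
    [2,3] "city" : PP\(PP\S)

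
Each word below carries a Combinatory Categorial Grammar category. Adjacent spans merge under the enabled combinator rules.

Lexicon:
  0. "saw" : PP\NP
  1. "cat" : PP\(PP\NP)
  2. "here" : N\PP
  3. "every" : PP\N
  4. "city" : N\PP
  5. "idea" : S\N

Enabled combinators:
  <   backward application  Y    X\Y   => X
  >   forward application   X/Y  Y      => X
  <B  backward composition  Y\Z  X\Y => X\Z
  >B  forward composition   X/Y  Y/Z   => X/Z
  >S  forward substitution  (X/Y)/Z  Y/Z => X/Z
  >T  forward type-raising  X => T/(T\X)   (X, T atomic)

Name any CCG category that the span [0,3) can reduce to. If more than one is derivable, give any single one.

N

[0,6] S   <
  [0,3] N   <
    [0,2] PP   <
      [0,1] "saw" : PP\NP
      [1,2] "cat" : PP\(PP\NP)
    [2,3] "here" : N\PP
  [3,6] S\N   <B
    [3,4] "every" : PP\N
    [4,6] S\PP   <B
      [4,5] "city" : N\PP
      [5,6] "idea" : S\N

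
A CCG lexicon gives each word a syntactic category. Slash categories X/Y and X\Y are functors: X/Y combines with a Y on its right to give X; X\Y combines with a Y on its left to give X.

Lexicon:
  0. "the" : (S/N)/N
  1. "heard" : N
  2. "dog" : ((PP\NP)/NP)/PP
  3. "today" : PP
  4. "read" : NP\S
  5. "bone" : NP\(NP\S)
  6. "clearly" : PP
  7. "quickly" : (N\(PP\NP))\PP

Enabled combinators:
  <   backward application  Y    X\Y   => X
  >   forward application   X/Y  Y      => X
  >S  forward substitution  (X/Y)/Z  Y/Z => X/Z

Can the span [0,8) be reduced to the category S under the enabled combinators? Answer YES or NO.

[0,8] S   >
  [0,2] S/N   >
    [0,1] "the" : (S/N)/N
    [1,2] "heard" : N
  [2,8] N   <
    [2,6] PP\NP   >
      [2,4] (PP\NP)/NP   >
        [2,3] "dog" : ((PP\NP)/NP)/PP
        [3,4] "today" : PP
      [4,6] NP   <
        [4,5] "read" : NP\S
        [5,6] "bone" : NP\(NP\S)
    [6,8] N\(PP\NP)   <
      [6,7] "clearly" : PP
      [7,8] "quickly" : (N\(PP\NP))\PP

YES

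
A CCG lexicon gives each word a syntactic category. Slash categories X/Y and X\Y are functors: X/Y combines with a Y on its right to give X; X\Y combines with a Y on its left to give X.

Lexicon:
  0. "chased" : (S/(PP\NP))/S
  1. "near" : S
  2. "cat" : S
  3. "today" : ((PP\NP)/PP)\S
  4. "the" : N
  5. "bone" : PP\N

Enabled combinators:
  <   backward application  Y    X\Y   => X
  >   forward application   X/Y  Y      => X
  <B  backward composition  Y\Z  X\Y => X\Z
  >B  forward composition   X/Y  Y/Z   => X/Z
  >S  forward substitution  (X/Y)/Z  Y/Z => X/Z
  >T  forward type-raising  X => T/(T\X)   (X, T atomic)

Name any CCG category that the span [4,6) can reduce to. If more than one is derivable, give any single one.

[0,6] S   >
  [0,2] S/(PP\NP)   >
    [0,1] "chased" : (S/(PP\NP))/S
    [1,2] "near" : S
  [2,6] PP\NP   >
    [2,4] (PP\NP)/PP   <
      [2,3] "cat" : S
      [3,4] "today" : ((PP\NP)/PP)\S
    [4,6] PP   >
      [4,5] PP/(PP\N)   >T
        [4,5] "the" : N
      [5,6] "bone" : PP\N

PP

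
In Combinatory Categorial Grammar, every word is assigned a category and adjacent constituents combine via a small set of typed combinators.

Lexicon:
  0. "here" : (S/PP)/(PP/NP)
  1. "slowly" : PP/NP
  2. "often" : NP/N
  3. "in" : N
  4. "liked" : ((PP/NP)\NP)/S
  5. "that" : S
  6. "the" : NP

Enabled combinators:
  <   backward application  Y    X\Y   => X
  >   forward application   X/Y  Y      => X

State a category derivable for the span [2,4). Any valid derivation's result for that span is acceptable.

NP

[0,7] S   >
  [0,2] S/PP   >
    [0,1] "here" : (S/PP)/(PP/NP)
    [1,2] "slowly" : PP/NP
  [2,7] PP   >
    [2,6] PP/NP   <
      [2,4] NP   >
        [2,3] "often" : NP/N
        [3,4] "in" : N
      [4,6] (PP/NP)\NP   >
        [4,5] "liked" : ((PP/NP)\NP)/S
        [5,6] "that" : S
    [6,7] "the" : NP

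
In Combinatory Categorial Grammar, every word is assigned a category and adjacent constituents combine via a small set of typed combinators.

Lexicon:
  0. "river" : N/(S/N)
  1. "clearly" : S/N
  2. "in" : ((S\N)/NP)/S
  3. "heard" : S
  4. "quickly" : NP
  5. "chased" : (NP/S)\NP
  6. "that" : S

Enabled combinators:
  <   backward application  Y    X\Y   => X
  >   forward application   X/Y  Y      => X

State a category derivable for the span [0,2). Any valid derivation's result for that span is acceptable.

N

[0,7] S   <
  [0,2] N   >
    [0,1] "river" : N/(S/N)
    [1,2] "clearly" : S/N
  [2,7] S\N   >
    [2,4] (S\N)/NP   >
      [2,3] "in" : ((S\N)/NP)/S
      [3,4] "heard" : S
    [4,7] NP   >
      [4,6] NP/S   <
        [4,5] "quickly" : NP
        [5,6] "chased" : (NP/S)\NP
      [6,7] "that" : S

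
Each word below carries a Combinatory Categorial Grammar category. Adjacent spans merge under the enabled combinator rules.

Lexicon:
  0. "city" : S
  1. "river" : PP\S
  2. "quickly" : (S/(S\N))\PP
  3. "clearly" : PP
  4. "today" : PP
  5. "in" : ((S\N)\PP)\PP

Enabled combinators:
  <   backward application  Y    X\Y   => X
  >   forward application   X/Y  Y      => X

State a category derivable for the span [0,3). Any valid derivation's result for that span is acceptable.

[0,6] S   >
  [0,3] S/(S\N)   <
    [0,2] PP   <
      [0,1] "city" : S
      [1,2] "river" : PP\S
    [2,3] "quickly" : (S/(S\N))\PP
  [3,6] S\N   <
    [3,4] "clearly" : PP
    [4,6] (S\N)\PP   <
      [4,5] "today" : PP
      [5,6] "in" : ((S\N)\PP)\PP

S/(S\N)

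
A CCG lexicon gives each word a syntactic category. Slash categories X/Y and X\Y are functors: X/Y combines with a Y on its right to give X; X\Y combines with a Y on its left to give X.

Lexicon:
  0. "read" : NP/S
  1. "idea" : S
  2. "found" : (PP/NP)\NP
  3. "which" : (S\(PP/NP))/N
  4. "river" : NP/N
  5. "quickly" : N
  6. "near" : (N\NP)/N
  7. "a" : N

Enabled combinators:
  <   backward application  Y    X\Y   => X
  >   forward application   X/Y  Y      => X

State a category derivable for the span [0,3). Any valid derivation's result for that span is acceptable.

PP/NP

[0,8] S   <
  [0,3] PP/NP   <
    [0,2] NP   >
      [0,1] "read" : NP/S
      [1,2] "idea" : S
    [2,3] "found" : (PP/NP)\NP
  [3,8] S\(PP/NP)   >
    [3,4] "which" : (S\(PP/NP))/N
    [4,8] N   <
      [4,6] NP   >
        [4,5] "river" : NP/N
        [5,6] "quickly" : N
      [6,8] N\NP   >
        [6,7] "near" : (N\NP)/N
        [7,8] "a" : N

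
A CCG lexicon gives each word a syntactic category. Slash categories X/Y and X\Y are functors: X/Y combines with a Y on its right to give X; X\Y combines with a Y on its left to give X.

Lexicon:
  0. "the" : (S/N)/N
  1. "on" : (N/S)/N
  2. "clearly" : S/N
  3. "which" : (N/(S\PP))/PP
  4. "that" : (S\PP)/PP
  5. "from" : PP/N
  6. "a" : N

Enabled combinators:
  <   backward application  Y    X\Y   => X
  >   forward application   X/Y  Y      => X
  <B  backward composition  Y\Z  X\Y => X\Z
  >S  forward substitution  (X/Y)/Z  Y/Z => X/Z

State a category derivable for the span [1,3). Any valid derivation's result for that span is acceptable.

[0,7] S   >
  [0,3] S/N   >S
    [0,1] "the" : (S/N)/N
    [1,3] N/N   >S
      [1,2] "on" : (N/S)/N
      [2,3] "clearly" : S/N
  [3,7] N   >
    [3,5] N/PP   >S
      [3,4] "which" : (N/(S\PP))/PP
      [4,5] "that" : (S\PP)/PP
    [5,7] PP   >
      [5,6] "from" : PP/N
      [6,7] "a" : N

N/N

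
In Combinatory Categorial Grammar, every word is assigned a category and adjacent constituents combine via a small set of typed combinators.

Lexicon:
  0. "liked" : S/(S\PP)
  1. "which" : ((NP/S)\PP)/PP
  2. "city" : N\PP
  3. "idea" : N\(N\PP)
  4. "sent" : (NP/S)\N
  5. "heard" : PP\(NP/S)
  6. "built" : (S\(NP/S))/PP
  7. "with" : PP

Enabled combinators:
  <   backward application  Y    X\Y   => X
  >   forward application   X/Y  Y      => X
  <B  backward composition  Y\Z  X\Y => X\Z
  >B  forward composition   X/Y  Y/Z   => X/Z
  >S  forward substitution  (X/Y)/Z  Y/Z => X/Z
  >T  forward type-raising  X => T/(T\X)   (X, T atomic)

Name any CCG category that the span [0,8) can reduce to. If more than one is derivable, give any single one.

S

[0,8] S   >
  [0,1] "liked" : S/(S\PP)
  [1,8] S\PP   <B
    [1,6] (NP/S)\PP   >
      [1,2] "which" : ((NP/S)\PP)/PP
      [2,6] PP   <
        [2,4] N   <
          [2,3] "city" : N\PP
          [3,4] "idea" : N\(N\PP)
        [4,6] PP\N   <B
          [4,5] "sent" : (NP/S)\N
          [5,6] "heard" : PP\(NP/S)
    [6,8] S\(NP/S)   >
      [6,7] "built" : (S\(NP/S))/PP
      [7,8] "with" : PP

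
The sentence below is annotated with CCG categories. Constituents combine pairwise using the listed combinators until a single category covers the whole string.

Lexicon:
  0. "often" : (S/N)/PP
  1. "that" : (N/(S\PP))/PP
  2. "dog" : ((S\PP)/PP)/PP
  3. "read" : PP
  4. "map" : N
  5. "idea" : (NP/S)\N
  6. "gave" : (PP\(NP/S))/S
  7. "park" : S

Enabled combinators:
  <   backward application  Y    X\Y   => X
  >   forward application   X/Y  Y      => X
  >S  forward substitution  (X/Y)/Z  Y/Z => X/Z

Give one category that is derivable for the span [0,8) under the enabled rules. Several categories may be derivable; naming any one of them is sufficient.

S

[0,8] S   >
  [0,4] S/PP   >S
    [0,1] "often" : (S/N)/PP
    [1,4] N/PP   >S
      [1,2] "that" : (N/(S\PP))/PP
      [2,4] (S\PP)/PP   >
        [2,3] "dog" : ((S\PP)/PP)/PP
        [3,4] "read" : PP
  [4,8] PP   <
    [4,6] NP/S   <
      [4,5] "map" : N
      [5,6] "idea" : (NP/S)\N
    [6,8] PP\(NP/S)   >
      [6,7] "gave" : (PP\(NP/S))/S
      [7,8] "park" : S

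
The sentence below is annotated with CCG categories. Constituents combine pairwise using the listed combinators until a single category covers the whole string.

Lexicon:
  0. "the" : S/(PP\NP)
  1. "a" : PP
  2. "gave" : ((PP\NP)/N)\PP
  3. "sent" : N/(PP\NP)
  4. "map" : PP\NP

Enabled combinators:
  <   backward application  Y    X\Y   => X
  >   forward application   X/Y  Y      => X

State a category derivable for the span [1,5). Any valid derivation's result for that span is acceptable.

[0,5] S   >
  [0,1] "the" : S/(PP\NP)
  [1,5] PP\NP   >
    [1,3] (PP\NP)/N   <
      [1,2] "a" : PP
      [2,3] "gave" : ((PP\NP)/N)\PP
    [3,5] N   >
      [3,4] "sent" : N/(PP\NP)
      [4,5] "map" : PP\NP

PP\NP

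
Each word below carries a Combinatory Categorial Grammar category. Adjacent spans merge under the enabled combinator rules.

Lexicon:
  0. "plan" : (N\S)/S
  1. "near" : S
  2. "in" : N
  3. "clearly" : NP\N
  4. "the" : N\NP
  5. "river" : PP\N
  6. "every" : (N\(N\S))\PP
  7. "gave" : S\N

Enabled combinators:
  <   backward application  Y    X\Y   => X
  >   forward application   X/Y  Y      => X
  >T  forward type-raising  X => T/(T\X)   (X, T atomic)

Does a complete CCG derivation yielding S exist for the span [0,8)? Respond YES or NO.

YES

[0,8] S   <
  [0,7] N   <
    [0,2] N\S   >
      [0,1] "plan" : (N\S)/S
      [1,2] "near" : S
    [2,7] N\(N\S)   <
      [2,6] PP   <
        [2,5] N   <
          [2,4] NP   >
            [2,3] NP/(NP\N)   >T
              [2,3] "in" : N
            [3,4] "clearly" : NP\N
          [4,5] "the" : N\NP
        [5,6] "river" : PP\N
      [6,7] "every" : (N\(N\S))\PP
  [7,8] "gave" : S\N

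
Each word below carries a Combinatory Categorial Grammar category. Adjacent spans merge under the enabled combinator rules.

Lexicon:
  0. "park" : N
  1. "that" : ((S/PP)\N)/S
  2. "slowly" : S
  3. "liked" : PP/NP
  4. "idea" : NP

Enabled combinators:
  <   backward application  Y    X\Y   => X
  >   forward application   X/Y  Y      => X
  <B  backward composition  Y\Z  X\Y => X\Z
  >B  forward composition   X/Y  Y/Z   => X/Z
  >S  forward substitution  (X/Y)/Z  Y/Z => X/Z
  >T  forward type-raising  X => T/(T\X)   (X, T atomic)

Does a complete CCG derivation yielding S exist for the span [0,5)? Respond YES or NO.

[0,5] S   >
  [0,3] S/PP   <
    [0,1] "park" : N
    [1,3] (S/PP)\N   >
      [1,2] "that" : ((S/PP)\N)/S
      [2,3] "slowly" : S
  [3,5] PP   >
    [3,4] "liked" : PP/NP
    [4,5] "idea" : NP

YES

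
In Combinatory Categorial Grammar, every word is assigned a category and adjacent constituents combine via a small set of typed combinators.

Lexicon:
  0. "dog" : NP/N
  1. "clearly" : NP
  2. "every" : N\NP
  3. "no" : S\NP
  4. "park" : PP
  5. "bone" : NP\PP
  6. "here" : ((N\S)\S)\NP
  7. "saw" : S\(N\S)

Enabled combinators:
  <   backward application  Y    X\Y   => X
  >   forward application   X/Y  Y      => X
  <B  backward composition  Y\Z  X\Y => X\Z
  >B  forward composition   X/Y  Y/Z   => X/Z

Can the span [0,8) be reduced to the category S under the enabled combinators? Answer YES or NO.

YES

[0,8] S   <
  [0,7] N\S   <
    [0,4] S   <
      [0,3] NP   >
        [0,1] "dog" : NP/N
        [1,3] N   <
          [1,2] "clearly" : NP
          [2,3] "every" : N\NP
      [3,4] "no" : S\NP
    [4,7] (N\S)\S   <
      [4,6] NP   <
        [4,5] "park" : PP
        [5,6] "bone" : NP\PP
      [6,7] "here" : ((N\S)\S)\NP
  [7,8] "saw" : S\(N\S)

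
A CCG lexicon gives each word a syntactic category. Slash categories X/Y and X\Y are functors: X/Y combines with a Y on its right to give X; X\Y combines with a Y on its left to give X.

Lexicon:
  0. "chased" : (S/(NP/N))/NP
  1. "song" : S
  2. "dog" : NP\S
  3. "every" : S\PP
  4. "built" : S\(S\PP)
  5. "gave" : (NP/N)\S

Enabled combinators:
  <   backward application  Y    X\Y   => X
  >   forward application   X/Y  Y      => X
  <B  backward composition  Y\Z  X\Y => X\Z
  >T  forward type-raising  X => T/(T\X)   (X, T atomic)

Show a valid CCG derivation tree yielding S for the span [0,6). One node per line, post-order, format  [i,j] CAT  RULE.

[0,6] S   >
  [0,3] S/(NP/N)   >
    [0,1] "chased" : (S/(NP/N))/NP
    [1,3] NP   <
      [1,2] "song" : S
      [2,3] "dog" : NP\S
  [3,6] NP/N   <
    [3,5] S   <
      [3,4] "every" : S\PP
      [4,5] "built" : S\(S\PP)
    [5,6] "gave" : (NP/N)\S

[0,1] (S/(NP/N))/NP  lex  "chased"
[1,2] S  lex  "song"
[2,3] NP\S  lex  "dog"
[1,3] NP  <  k=2
[0,3] S/(NP/N)  >  k=1
[3,4] S\PP  lex  "every"
[4,5] S\(S\PP)  lex  "built"
[3,5] S  <  k=4
[5,6] (NP/N)\S  lex  "gave"
[3,6] NP/N  <  k=5
[0,6] S  >  k=3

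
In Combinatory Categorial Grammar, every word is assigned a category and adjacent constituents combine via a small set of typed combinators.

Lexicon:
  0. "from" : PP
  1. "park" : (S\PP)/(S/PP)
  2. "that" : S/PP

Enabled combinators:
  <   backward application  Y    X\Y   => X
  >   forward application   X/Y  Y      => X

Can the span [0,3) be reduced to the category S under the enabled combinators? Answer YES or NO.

YES

[0,3] S   <
  [0,1] "from" : PP
  [1,3] S\PP   >
    [1,2] "park" : (S\PP)/(S/PP)
    [2,3] "that" : S/PP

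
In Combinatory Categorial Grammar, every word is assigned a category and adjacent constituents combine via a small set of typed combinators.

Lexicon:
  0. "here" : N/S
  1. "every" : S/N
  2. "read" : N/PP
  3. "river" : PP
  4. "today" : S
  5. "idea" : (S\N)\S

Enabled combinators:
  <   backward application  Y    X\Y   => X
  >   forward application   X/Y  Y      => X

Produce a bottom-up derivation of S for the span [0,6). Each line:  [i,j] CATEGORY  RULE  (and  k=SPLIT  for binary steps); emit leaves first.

[0,6] S   <
  [0,4] N   >
    [0,1] "here" : N/S
    [1,4] S   >
      [1,2] "every" : S/N
      [2,4] N   >
        [2,3] "read" : N/PP
        [3,4] "river" : PP
  [4,6] S\N   <
    [4,5] "today" : S
    [5,6] "idea" : (S\N)\S

[0,1] N/S  lex  "here"
[1,2] S/N  lex  "every"
[2,3] N/PP  lex  "read"
[3,4] PP  lex  "river"
[2,4] N  >  k=3
[1,4] S  >  k=2
[0,4] N  >  k=1
[4,5] S  lex  "today"
[5,6] (S\N)\S  lex  "idea"
[4,6] S\N  <  k=5
[0,6] S  <  k=4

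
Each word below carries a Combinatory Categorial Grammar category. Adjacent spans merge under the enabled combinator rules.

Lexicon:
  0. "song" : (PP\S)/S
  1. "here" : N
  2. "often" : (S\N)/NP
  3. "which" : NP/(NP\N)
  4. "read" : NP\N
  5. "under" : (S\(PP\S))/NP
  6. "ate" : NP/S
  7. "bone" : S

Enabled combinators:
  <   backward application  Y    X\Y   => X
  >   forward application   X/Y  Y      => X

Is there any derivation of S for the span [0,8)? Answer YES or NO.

YES

[0,8] S   <
  [0,5] PP\S   >
    [0,1] "song" : (PP\S)/S
    [1,5] S   <
      [1,2] "here" : N
      [2,5] S\N   >
        [2,3] "often" : (S\N)/NP
        [3,5] NP   >
          [3,4] "which" : NP/(NP\N)
          [4,5] "read" : NP\N
  [5,8] S\(PP\S)   >
    [5,6] "under" : (S\(PP\S))/NP
    [6,8] NP   >
      [6,7] "ate" : NP/S
      [7,8] "bone" : S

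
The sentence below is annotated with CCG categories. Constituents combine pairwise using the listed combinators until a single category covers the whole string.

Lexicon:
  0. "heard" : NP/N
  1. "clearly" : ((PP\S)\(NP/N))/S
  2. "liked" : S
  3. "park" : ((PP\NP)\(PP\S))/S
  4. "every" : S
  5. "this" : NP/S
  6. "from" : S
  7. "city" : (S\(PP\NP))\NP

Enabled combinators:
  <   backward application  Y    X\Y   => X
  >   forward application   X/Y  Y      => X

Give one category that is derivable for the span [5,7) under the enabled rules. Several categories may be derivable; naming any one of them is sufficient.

NP

[0,8] S   <
  [0,5] PP\NP   <
    [0,3] PP\S   <
      [0,1] "heard" : NP/N
      [1,3] (PP\S)\(NP/N)   >
        [1,2] "clearly" : ((PP\S)\(NP/N))/S
        [2,3] "liked" : S
    [3,5] (PP\NP)\(PP\S)   >
      [3,4] "park" : ((PP\NP)\(PP\S))/S
      [4,5] "every" : S
  [5,8] S\(PP\NP)   <
    [5,7] NP   >
      [5,6] "this" : NP/S
      [6,7] "from" : S
    [7,8] "city" : (S\(PP\NP))\NP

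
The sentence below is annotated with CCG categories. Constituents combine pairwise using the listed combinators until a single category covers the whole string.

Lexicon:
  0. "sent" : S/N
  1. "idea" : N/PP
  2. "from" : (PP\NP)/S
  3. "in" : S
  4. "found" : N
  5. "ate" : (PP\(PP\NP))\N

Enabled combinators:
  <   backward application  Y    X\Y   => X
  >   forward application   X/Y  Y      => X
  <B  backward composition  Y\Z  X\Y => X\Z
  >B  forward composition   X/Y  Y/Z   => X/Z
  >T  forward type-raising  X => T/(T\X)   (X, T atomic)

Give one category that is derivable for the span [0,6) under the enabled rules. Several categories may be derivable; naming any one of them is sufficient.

[0,6] S   >
  [0,1] "sent" : S/N
  [1,6] N   >
    [1,2] "idea" : N/PP
    [2,6] PP   <
      [2,4] PP\NP   >
        [2,3] "from" : (PP\NP)/S
        [3,4] "in" : S
      [4,6] PP\(PP\NP)   <
        [4,5] "found" : N
        [5,6] "ate" : (PP\(PP\NP))\N

S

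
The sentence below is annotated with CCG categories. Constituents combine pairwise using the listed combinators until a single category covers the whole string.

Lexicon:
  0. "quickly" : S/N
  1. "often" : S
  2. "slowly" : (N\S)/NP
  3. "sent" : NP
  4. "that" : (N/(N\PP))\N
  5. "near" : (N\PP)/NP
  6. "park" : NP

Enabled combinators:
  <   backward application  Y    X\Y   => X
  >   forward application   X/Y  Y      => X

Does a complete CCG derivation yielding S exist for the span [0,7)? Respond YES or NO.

[0,7] S   >
  [0,1] "quickly" : S/N
  [1,7] N   >
    [1,5] N/(N\PP)   <
      [1,4] N   <
        [1,2] "often" : S
        [2,4] N\S   >
          [2,3] "slowly" : (N\S)/NP
          [3,4] "sent" : NP
      [4,5] "that" : (N/(N\PP))\N
    [5,7] N\PP   >
      [5,6] "near" : (N\PP)/NP
      [6,7] "park" : NP

YES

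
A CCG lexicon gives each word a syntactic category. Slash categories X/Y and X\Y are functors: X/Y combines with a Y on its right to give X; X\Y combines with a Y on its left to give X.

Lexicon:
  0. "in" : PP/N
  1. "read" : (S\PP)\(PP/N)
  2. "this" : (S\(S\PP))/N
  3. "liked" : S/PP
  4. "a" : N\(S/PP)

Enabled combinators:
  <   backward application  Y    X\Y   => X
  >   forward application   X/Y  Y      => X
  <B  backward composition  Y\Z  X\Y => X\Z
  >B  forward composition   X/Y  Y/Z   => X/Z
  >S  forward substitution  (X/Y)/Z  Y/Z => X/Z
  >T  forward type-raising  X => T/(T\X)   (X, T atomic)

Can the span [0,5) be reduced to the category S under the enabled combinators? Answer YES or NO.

[0,5] S   <
  [0,2] S\PP   <
    [0,1] "in" : PP/N
    [1,2] "read" : (S\PP)\(PP/N)
  [2,5] S\(S\PP)   >
    [2,3] "this" : (S\(S\PP))/N
    [3,5] N   <
      [3,4] "liked" : S/PP
      [4,5] "a" : N\(S/PP)

YES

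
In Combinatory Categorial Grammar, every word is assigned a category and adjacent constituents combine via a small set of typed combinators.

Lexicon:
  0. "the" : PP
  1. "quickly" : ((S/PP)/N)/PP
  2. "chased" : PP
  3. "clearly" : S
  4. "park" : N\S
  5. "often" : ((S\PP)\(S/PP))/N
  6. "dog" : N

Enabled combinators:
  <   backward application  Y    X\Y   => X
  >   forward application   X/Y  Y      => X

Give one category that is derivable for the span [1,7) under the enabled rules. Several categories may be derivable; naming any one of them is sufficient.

S\PP

[0,7] S   <
  [0,1] "the" : PP
  [1,7] S\PP   <
    [1,5] S/PP   >
      [1,3] (S/PP)/N   >
        [1,2] "quickly" : ((S/PP)/N)/PP
        [2,3] "chased" : PP
      [3,5] N   <
        [3,4] "clearly" : S
        [4,5] "park" : N\S
    [5,7] (S\PP)\(S/PP)   >
      [5,6] "often" : ((S\PP)\(S/PP))/N
      [6,7] "dog" : N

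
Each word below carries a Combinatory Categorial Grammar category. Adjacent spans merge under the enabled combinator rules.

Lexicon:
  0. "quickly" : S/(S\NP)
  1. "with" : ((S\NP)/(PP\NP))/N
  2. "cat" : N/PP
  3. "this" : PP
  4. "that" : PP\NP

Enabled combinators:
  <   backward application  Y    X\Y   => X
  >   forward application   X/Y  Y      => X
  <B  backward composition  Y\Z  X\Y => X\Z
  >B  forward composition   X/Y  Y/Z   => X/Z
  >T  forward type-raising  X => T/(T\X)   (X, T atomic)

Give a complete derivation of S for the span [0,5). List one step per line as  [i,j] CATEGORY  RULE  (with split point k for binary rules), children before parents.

[0,1] S/(S\NP)  lex  "quickly"
[1,2] ((S\NP)/(PP\NP))/N  lex  "with"
[2,3] N/PP  lex  "cat"
[3,4] PP  lex  "this"
[2,4] N  >  k=3
[1,4] (S\NP)/(PP\NP)  >  k=2
[4,5] PP\NP  lex  "that"
[1,5] S\NP  >  k=4
[0,5] S  >  k=1

[0,5] S   >
  [0,1] "quickly" : S/(S\NP)
  [1,5] S\NP   >
    [1,4] (S\NP)/(PP\NP)   >
      [1,2] "with" : ((S\NP)/(PP\NP))/N
      [2,4] N   >
        [2,3] "cat" : N/PP
        [3,4] "this" : PP
    [4,5] "that" : PP\NP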